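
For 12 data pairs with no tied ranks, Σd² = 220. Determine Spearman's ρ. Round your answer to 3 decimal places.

0.231

ρ = 1 − 6Σd² / [n(n²−1)] = 1 − 6×220 / (12×143)
  = 1 − 1320/1716 = 1 − 0.7692 ≈ 0.231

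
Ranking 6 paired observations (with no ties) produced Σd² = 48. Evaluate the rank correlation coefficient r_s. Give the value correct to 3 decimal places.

ρ = 1 − 6Σd² / [n(n²−1)] = 1 − 6×48 / (6×35)
  = 1 − 288/210 = 1 − 1.3714 ≈ -0.371

-0.371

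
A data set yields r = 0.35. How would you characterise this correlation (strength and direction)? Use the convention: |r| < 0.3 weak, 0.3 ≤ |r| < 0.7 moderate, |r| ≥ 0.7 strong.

moderate positive

r = 0.35 > 0 so the relationship is positive.
|r| = 0.35, which falls in the moderate range.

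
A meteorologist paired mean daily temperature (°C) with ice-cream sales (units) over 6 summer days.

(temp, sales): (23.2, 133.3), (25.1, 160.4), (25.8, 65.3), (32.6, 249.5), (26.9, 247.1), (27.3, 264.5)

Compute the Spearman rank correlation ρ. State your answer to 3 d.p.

Rank temp: 1, 2, 3, 6, 4, 5
Rank sales: 2, 3, 1, 5, 4, 6
d = rank(temp) − rank(sales): -1, -1, 2, 1, 0, -1; Σd² = 8
ρ = 1 − 6Σd² / [n(n²−1)] = 1 − 6×8 / (6×35) = 1 − 48/210 ≈ 0.771

0.771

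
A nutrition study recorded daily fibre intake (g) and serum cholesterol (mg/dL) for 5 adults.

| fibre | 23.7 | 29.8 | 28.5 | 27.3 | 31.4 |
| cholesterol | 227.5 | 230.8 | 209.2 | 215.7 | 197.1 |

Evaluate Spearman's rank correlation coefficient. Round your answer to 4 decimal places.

Rank fibre: 1, 4, 3, 2, 5
Rank cholesterol: 4, 5, 2, 3, 1
d = rank(fibre) − rank(cholesterol): -3, -1, 1, -1, 4; Σd² = 28
ρ = 1 − 6Σd² / [n(n²−1)] = 1 − 6×28 / (5×24) = 1 − 168/120 ≈ -0.4000

-0.4000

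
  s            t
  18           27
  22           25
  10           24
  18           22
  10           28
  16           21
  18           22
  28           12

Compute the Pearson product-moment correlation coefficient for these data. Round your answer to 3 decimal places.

-0.717

n = 8, Σs = 140, Σt = 181, Σs² = 2696, Σt² = 4267, Σst = 3020
nΣst − ΣsΣt = 24160 − 25340 = -1180
nΣs² − (Σs)² = 21568 − 19600 = 1968; nΣt² − (Σt)² = 34136 − 32761 = 1375
r = -1180 / √(1968 × 1375) = -1180 / 1644.9924 ≈ -0.717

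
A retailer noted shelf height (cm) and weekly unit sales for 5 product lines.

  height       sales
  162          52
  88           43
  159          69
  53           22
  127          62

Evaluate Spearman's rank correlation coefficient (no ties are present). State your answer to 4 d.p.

Rank height: 5, 2, 4, 1, 3
Rank sales: 3, 2, 5, 1, 4
d = rank(height) − rank(sales): 2, 0, -1, 0, -1; Σd² = 6
ρ = 1 − 6Σd² / [n(n²−1)] = 1 − 6×6 / (5×24) = 1 − 36/120 ≈ 0.7000

0.7000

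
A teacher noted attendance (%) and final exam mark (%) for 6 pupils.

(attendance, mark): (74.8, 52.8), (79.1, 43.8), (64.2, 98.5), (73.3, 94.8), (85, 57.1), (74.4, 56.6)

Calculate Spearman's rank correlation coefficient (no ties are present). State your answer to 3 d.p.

Rank attendance: 4, 5, 1, 2, 6, 3
Rank mark: 2, 1, 6, 5, 4, 3
d = rank(attendance) − rank(mark): 2, 4, -5, -3, 2, 0; Σd² = 58
ρ = 1 − 6Σd² / [n(n²−1)] = 1 − 6×58 / (6×35) = 1 − 348/210 ≈ -0.657

-0.657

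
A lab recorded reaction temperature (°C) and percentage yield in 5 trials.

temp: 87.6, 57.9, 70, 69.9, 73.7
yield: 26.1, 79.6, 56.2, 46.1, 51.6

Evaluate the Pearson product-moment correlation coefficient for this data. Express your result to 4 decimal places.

-0.9628

n = 5, Σx = 359.1, Σy = 259.6, Σx² = 26243.87, Σy² = 14963.58, Σxy = 17854.51
nΣxy − ΣxΣy = 89272.55 − 93222.36 = -3949.81
nΣx² − (Σx)² = 131219.35 − 128952.81 = 2266.54; nΣy² − (Σy)² = 74817.9 − 67392.16 = 7425.74
r = -3949.81 / √(2266.54 × 7425.74) = -3949.81 / 4102.5281 ≈ -0.9628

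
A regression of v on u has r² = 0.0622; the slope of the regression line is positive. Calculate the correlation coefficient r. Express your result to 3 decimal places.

0.249

|r| = √0.0622 = 0.249
The association is positive, so r = 0.249.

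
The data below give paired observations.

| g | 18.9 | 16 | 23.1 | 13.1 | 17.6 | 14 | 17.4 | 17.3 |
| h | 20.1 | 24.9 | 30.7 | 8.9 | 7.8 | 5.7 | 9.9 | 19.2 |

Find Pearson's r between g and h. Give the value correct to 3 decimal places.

0.716

n = 8, Σg = 137.4, Σh = 127.2, Σg² = 2426.24, Σh² = 2605.7, Σgh = 2325.55
nΣgh − ΣgΣh = 18604.4 − 17477.28 = 1127.12
nΣg² − (Σg)² = 19409.92 − 18878.76 = 531.16; nΣh² − (Σh)² = 20845.6 − 16179.84 = 4665.76
r = 1127.12 / √(531.16 × 4665.76) = 1127.12 / 1574.2506 ≈ 0.716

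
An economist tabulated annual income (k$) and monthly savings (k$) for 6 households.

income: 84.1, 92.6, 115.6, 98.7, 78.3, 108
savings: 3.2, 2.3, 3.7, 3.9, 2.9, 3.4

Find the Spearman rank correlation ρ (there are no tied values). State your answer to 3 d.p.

Rank income: 2, 3, 6, 4, 1, 5
Rank savings: 3, 1, 5, 6, 2, 4
d = rank(income) − rank(savings): -1, 2, 1, -2, -1, 1; Σd² = 12
ρ = 1 − 6Σd² / [n(n²−1)] = 1 − 6×12 / (6×35) = 1 − 72/210 ≈ 0.657

0.657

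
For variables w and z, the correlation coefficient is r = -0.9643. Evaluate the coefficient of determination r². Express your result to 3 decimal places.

0.930

r² = (-0.9643)² = 0.930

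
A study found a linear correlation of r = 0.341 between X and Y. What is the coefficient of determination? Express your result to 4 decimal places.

r² = (0.341)² = 0.1163

0.1163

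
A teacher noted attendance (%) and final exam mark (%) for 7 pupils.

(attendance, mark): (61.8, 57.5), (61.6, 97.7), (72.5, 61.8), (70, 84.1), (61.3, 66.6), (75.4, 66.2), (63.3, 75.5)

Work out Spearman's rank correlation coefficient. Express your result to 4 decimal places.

Rank attendance: 3, 2, 6, 5, 1, 7, 4
Rank mark: 1, 7, 2, 6, 4, 3, 5
d = rank(attendance) − rank(mark): 2, -5, 4, -1, -3, 4, -1; Σd² = 72
ρ = 1 − 6Σd² / [n(n²−1)] = 1 − 6×72 / (7×48) = 1 − 432/336 ≈ -0.2857

-0.2857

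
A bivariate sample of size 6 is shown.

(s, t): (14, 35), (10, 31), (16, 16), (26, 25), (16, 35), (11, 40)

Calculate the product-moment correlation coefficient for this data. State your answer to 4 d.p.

n = 6, Σs = 93, Σt = 182, Σs² = 1605, Σt² = 5892, Σst = 2706
nΣst − ΣsΣt = 16236 − 16926 = -690
nΣs² − (Σs)² = 9630 − 8649 = 981; nΣt² − (Σt)² = 35352 − 33124 = 2228
r = -690 / √(981 × 2228) = -690 / 1478.4005 ≈ -0.4667

-0.4667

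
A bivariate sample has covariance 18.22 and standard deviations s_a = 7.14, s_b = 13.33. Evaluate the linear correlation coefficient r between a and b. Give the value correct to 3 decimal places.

r = Cov(a,b) / (s_a · s_b) = 18.22 / (7.14 × 13.33)
  = 18.22 / 95.1762 ≈ 0.191

0.191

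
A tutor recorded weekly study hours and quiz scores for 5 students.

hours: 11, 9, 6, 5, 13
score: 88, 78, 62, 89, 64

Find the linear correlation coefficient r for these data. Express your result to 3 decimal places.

n = 5, Σx = 44, Σy = 381, Σx² = 432, Σy² = 29689, Σxy = 3319
nΣxy − ΣxΣy = 16595 − 16764 = -169
nΣx² − (Σx)² = 2160 − 1936 = 224; nΣy² − (Σy)² = 148445 − 145161 = 3284
r = -169 / √(224 × 3284) = -169 / 857.6806 ≈ -0.197

-0.197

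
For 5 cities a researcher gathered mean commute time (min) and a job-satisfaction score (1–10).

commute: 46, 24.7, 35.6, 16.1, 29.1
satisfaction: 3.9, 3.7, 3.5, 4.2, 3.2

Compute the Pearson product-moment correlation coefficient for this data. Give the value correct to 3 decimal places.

-0.257

n = 5, Σx = 151.5, Σy = 18.5, Σx² = 5099.47, Σy² = 69.03, Σxy = 556.13
nΣxy − ΣxΣy = 2780.65 − 2802.75 = -22.1
nΣx² − (Σx)² = 25497.35 − 22952.25 = 2545.1; nΣy² − (Σy)² = 345.15 − 342.25 = 2.9
r = -22.1 / √(2545.1 × 2.9) = -22.1 / 85.9115 ≈ -0.257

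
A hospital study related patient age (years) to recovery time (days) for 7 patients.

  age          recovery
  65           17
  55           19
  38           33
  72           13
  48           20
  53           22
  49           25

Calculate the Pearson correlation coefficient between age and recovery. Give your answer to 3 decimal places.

-0.918

n = 7, Σx = 380, Σy = 149, Σx² = 21392, Σy² = 3417, Σxy = 7691
nΣxy − ΣxΣy = 53837 − 56620 = -2783
nΣx² − (Σx)² = 149744 − 144400 = 5344; nΣy² − (Σy)² = 23919 − 22201 = 1718
r = -2783 / √(5344 × 1718) = -2783 / 3030.0152 ≈ -0.918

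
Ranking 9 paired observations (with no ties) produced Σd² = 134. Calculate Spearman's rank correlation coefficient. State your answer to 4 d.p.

-0.1167

ρ = 1 − 6Σd² / [n(n²−1)] = 1 − 6×134 / (9×80)
  = 1 − 804/720 = 1 − 1.11667 ≈ -0.1167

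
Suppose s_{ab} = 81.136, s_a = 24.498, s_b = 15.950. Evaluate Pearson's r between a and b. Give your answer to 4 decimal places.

0.2076

r = Cov(a,b) / (s_a · s_b) = 81.136 / (24.498 × 15.950)
  = 81.136 / 390.7431 ≈ 0.2076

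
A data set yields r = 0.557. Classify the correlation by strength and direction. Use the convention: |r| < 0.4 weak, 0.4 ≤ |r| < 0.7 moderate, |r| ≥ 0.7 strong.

moderate positive

r = 0.557 > 0 so the relationship is positive.
|r| = 0.557, which falls in the moderate range.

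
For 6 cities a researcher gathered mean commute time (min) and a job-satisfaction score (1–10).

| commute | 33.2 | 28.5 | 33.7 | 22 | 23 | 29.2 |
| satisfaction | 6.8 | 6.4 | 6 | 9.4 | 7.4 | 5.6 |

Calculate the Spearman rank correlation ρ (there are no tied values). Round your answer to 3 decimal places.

-0.714

Rank commute: 5, 3, 6, 1, 2, 4
Rank satisfaction: 4, 3, 2, 6, 5, 1
d = rank(commute) − rank(satisfaction): 1, 0, 4, -5, -3, 3; Σd² = 60
ρ = 1 − 6Σd² / [n(n²−1)] = 1 − 6×60 / (6×35) = 1 − 360/210 ≈ -0.714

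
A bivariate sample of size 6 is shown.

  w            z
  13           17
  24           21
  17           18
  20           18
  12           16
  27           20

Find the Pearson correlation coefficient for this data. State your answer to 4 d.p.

0.9220

n = 6, Σw = 113, Σz = 110, Σw² = 2307, Σz² = 2034, Σwz = 2123
nΣwz − ΣwΣz = 12738 − 12430 = 308
nΣw² − (Σw)² = 13842 − 12769 = 1073; nΣz² − (Σz)² = 12204 − 12100 = 104
r = 308 / √(1073 × 104) = 308 / 334.0539 ≈ 0.9220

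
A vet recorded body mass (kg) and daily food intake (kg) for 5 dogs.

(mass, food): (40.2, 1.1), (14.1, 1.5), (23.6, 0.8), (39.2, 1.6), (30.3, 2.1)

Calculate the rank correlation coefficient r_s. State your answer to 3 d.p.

0.100

Rank mass: 5, 1, 2, 4, 3
Rank food: 2, 3, 1, 4, 5
d = rank(mass) − rank(food): 3, -2, 1, 0, -2; Σd² = 18
ρ = 1 − 6Σd² / [n(n²−1)] = 1 − 6×18 / (5×24) = 1 − 108/120 ≈ 0.100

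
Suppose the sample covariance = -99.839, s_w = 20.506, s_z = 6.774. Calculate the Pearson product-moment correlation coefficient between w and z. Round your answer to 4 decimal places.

r = Cov(w,z) / (s_w · s_z) = -99.839 / (20.506 × 6.774)
  = -99.839 / 138.9076 ≈ -0.7187

-0.7187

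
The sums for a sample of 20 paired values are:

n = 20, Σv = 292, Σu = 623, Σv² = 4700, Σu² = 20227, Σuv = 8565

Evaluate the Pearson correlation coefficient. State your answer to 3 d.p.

-0.887

r = (nΣuv − ΣuΣv) / √[(nΣu² − (Σu)²)(nΣv² − (Σv)²)]
Numerator: 20×8565 − 623×292 = -10616
Denominator: √[(404540 − 388129)(94000 − 85264)] = √[16411 × 8736] = 11973.5749
r = -10616 / 11973.5749 ≈ -0.887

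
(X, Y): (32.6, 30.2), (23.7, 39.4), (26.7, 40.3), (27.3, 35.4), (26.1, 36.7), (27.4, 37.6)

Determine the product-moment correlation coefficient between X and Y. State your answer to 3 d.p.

-0.876

n = 6, ΣX = 163.8, ΣY = 219.6, ΣX² = 4514.6, ΣY² = 8102.3, ΣXY = 5948.84
nΣXY − ΣXΣY = 35693.04 − 35970.48 = -277.44
nΣX² − (ΣX)² = 27087.6 − 26830.44 = 257.16; nΣY² − (ΣY)² = 48613.8 − 48224.16 = 389.64
r = -277.44 / √(257.16 × 389.64) = -277.44 / 316.5436 ≈ -0.876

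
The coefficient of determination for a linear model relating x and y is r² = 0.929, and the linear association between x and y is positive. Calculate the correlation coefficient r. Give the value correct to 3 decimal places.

0.964

|r| = √0.929 = 0.964
The association is positive, so r = 0.964.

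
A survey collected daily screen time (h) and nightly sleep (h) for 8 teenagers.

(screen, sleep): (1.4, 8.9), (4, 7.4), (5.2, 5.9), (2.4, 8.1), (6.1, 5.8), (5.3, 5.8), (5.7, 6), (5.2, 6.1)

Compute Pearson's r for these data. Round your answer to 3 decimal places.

-0.980

n = 8, Σx = 35.3, Σy = 54, Σx² = 175.59, Σy² = 374.88, Σxy = 224.22
nΣxy − ΣxΣy = 1793.76 − 1906.2 = -112.44
nΣx² − (Σx)² = 1404.72 − 1246.09 = 158.63; nΣy² − (Σy)² = 2999.04 − 2916 = 83.04
r = -112.44 / √(158.63 × 83.04) = -112.44 / 114.7721 ≈ -0.980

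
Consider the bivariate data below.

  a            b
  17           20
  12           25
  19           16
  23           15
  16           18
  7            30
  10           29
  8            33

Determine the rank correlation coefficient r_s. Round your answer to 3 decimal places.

Rank a: 6, 4, 7, 8, 5, 1, 3, 2
Rank b: 4, 5, 2, 1, 3, 7, 6, 8
d = rank(a) − rank(b): 2, -1, 5, 7, 2, -6, -3, -6; Σd² = 164
ρ = 1 − 6Σd² / [n(n²−1)] = 1 − 6×164 / (8×63) = 1 − 984/504 ≈ -0.952

-0.952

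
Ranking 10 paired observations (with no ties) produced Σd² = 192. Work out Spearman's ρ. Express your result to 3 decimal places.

-0.164

ρ = 1 − 6Σd² / [n(n²−1)] = 1 − 6×192 / (10×99)
  = 1 − 1152/990 = 1 − 1.1636 ≈ -0.164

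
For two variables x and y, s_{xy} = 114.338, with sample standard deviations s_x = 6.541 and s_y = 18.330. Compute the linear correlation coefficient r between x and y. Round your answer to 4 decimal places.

0.9536

r = Cov(x,y) / (s_x · s_y) = 114.338 / (6.541 × 18.330)
  = 114.338 / 119.8965 ≈ 0.9536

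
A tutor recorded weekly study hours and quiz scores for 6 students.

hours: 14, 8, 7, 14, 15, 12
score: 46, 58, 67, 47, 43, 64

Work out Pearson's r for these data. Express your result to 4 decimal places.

-0.8330

n = 6, Σx = 70, Σy = 325, Σx² = 874, Σy² = 18123, Σxy = 3648
nΣxy − ΣxΣy = 21888 − 22750 = -862
nΣx² − (Σx)² = 5244 − 4900 = 344; nΣy² − (Σy)² = 108738 − 105625 = 3113
r = -862 / √(344 × 3113) = -862 / 1034.8295 ≈ -0.8330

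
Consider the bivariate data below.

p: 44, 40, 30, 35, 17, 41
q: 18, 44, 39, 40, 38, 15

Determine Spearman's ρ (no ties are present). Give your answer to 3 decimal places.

-0.371

Rank p: 6, 4, 2, 3, 1, 5
Rank q: 2, 6, 4, 5, 3, 1
d = rank(p) − rank(q): 4, -2, -2, -2, -2, 4; Σd² = 48
ρ = 1 − 6Σd² / [n(n²−1)] = 1 − 6×48 / (6×35) = 1 − 288/210 ≈ -0.371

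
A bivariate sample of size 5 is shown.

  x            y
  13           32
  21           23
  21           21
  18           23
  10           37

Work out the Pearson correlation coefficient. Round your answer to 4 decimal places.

-0.9759

n = 5, Σx = 83, Σy = 136, Σx² = 1475, Σy² = 3892, Σxy = 2124
nΣxy − ΣxΣy = 10620 − 11288 = -668
nΣx² − (Σx)² = 7375 − 6889 = 486; nΣy² − (Σy)² = 19460 − 18496 = 964
r = -668 / √(486 × 964) = -668 / 684.4735 ≈ -0.9759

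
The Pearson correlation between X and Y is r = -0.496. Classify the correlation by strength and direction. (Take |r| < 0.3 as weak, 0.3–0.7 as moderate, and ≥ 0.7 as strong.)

r = -0.496 < 0 so the relationship is negative.
|r| = 0.496, which falls in the moderate range.

moderate negative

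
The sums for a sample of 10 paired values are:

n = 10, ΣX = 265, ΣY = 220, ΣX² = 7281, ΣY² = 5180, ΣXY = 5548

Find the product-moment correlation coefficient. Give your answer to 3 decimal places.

r = (nΣXY − ΣXΣY) / √[(nΣX² − (ΣX)²)(nΣY² − (ΣY)²)]
Numerator: 10×5548 − 265×220 = -2820
Denominator: √[(72810 − 70225)(51800 − 48400)] = √[2585 × 3400] = 2964.6248
r = -2820 / 2964.6248 ≈ -0.951

-0.951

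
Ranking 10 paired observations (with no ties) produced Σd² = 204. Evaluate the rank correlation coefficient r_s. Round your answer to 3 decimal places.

-0.236

ρ = 1 − 6Σd² / [n(n²−1)] = 1 − 6×204 / (10×99)
  = 1 − 1224/990 = 1 − 1.2364 ≈ -0.236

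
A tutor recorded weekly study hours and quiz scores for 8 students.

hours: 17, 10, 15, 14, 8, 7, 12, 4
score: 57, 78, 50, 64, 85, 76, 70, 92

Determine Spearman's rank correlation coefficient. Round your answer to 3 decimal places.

-0.905

Rank hours: 8, 4, 7, 6, 3, 2, 5, 1
Rank score: 2, 6, 1, 3, 7, 5, 4, 8
d = rank(hours) − rank(score): 6, -2, 6, 3, -4, -3, 1, -7; Σd² = 160
ρ = 1 − 6Σd² / [n(n²−1)] = 1 − 6×160 / (8×63) = 1 − 960/504 ≈ -0.905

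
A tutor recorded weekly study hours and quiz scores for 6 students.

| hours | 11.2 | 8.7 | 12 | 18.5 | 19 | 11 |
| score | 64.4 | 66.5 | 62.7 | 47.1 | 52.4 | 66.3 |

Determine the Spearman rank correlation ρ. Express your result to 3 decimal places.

Rank hours: 3, 1, 4, 5, 6, 2
Rank score: 4, 6, 3, 1, 2, 5
d = rank(hours) − rank(score): -1, -5, 1, 4, 4, -3; Σd² = 68
ρ = 1 − 6Σd² / [n(n²−1)] = 1 − 6×68 / (6×35) = 1 − 408/210 ≈ -0.943

-0.943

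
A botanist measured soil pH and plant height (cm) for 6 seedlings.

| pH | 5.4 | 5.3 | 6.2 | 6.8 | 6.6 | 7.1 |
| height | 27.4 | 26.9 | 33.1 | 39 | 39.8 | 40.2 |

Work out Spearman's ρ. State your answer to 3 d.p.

0.943

Rank pH: 2, 1, 3, 5, 4, 6
Rank height: 2, 1, 3, 4, 5, 6
d = rank(pH) − rank(height): 0, 0, 0, 1, -1, 0; Σd² = 2
ρ = 1 − 6Σd² / [n(n²−1)] = 1 − 6×2 / (6×35) = 1 − 12/210 ≈ 0.943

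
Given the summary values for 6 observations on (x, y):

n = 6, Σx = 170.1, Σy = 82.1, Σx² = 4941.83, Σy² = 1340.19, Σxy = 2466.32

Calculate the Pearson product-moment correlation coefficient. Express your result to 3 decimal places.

r = (nΣxy − ΣxΣy) / √[(nΣx² − (Σx)²)(nΣy² − (Σy)²)]
Numerator: 6×2466.32 − 170.1×82.1 = 832.71
Denominator: √[(29650.98 − 28934.01)(8041.14 − 6740.41)] = √[716.97 × 1300.73] = 965.7041
r = 832.71 / 965.7041 ≈ 0.862

0.862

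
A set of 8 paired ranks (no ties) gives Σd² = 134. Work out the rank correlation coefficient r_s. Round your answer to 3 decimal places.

-0.595

ρ = 1 − 6Σd² / [n(n²−1)] = 1 − 6×134 / (8×63)
  = 1 − 804/504 = 1 − 1.5952 ≈ -0.595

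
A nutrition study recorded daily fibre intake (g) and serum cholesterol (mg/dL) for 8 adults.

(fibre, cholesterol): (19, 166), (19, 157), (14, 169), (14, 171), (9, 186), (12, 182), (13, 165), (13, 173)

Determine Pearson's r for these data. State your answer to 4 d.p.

n = 8, Σx = 113, Σy = 1369, Σx² = 1677, Σy² = 234881, Σxy = 19149
nΣxy − ΣxΣy = 153192 − 154697 = -1505
nΣx² − (Σx)² = 13416 − 12769 = 647; nΣy² − (Σy)² = 1879048 − 1874161 = 4887
r = -1505 / √(647 × 4887) = -1505 / 1778.1701 ≈ -0.8464

-0.8464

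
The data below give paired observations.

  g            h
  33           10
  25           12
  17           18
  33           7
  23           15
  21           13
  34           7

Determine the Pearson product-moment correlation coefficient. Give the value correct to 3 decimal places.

-0.941

n = 7, Σg = 186, Σh = 82, Σg² = 5218, Σh² = 1060, Σgh = 2023
nΣgh − ΣgΣh = 14161 − 15252 = -1091
nΣg² − (Σg)² = 36526 − 34596 = 1930; nΣh² − (Σh)² = 7420 − 6724 = 696
r = -1091 / √(1930 × 696) = -1091 / 1158.9996 ≈ -0.941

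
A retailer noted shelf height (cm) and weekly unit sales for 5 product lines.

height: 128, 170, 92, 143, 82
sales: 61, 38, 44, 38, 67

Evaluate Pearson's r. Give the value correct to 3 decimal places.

n = 5, Σx = 615, Σy = 248, Σx² = 80921, Σy² = 13034, Σxy = 29244
nΣxy − ΣxΣy = 146220 − 152520 = -6300
nΣx² − (Σx)² = 404605 − 378225 = 26380; nΣy² − (Σy)² = 65170 − 61504 = 3666
r = -6300 / √(26380 × 3666) = -6300 / 9834.0775 ≈ -0.641

-0.641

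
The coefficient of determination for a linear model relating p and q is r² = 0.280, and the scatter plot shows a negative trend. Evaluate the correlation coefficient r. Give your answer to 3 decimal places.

-0.529

|r| = √0.280 = 0.529
The association is negative, so r = −0.529.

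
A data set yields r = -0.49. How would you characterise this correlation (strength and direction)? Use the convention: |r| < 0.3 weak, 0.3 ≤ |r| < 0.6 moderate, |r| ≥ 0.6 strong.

moderate negative

r = -0.49 < 0 so the relationship is negative.
|r| = 0.49, which falls in the moderate range.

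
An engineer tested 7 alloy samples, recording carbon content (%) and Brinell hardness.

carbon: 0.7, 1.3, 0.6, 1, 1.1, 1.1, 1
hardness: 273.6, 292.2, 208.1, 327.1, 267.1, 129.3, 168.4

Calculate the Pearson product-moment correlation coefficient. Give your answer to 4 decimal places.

n = 7, Σx = 6.8, Σy = 1665.8, Σx² = 6.96, Σy² = 426957.28, Σxy = 1627.78
nΣxy − ΣxΣy = 11394.46 − 11327.44 = 67.02
nΣx² − (Σx)² = 48.72 − 46.24 = 2.48; nΣy² − (Σy)² = 2988700.96 − 2774889.64 = 213811.32
r = 67.02 / √(2.48 × 213811.32) = 67.02 / 728.1841 ≈ 0.0920

0.0920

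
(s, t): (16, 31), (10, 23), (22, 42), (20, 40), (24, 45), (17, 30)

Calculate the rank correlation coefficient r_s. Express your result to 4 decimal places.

0.9429

Rank s: 2, 1, 5, 4, 6, 3
Rank t: 3, 1, 5, 4, 6, 2
d = rank(s) − rank(t): -1, 0, 0, 0, 0, 1; Σd² = 2
ρ = 1 − 6Σd² / [n(n²−1)] = 1 − 6×2 / (6×35) = 1 − 12/210 ≈ 0.9429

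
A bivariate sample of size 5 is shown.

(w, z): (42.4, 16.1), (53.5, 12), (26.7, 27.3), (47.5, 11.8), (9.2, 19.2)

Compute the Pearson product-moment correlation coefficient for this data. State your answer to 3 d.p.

n = 5, Σw = 179.3, Σz = 86.4, Σw² = 7713.79, Σz² = 1656.38, Σwz = 2790.69
nΣwz − ΣwΣz = 13953.45 − 15491.52 = -1538.07
nΣw² − (Σw)² = 38568.95 − 32148.49 = 6420.46; nΣz² − (Σz)² = 8281.9 − 7464.96 = 816.94
r = -1538.07 / √(6420.46 × 816.94) = -1538.07 / 2290.2250 ≈ -0.672

-0.672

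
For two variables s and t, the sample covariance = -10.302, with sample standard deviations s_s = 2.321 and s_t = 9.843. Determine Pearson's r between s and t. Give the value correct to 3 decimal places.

r = Cov(s,t) / (s_s · s_t) = -10.302 / (2.321 × 9.843)
  = -10.302 / 22.8456 ≈ -0.451

-0.451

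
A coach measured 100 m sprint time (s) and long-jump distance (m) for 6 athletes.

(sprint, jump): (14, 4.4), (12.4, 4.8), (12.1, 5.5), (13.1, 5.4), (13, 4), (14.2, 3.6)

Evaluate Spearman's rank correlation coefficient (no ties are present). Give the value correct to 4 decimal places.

-0.7143

Rank sprint: 5, 2, 1, 4, 3, 6
Rank jump: 3, 4, 6, 5, 2, 1
d = rank(sprint) − rank(jump): 2, -2, -5, -1, 1, 5; Σd² = 60
ρ = 1 − 6Σd² / [n(n²−1)] = 1 − 6×60 / (6×35) = 1 − 360/210 ≈ -0.7143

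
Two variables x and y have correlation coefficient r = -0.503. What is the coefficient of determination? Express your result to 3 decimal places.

r² = (-0.503)² = 0.253

0.253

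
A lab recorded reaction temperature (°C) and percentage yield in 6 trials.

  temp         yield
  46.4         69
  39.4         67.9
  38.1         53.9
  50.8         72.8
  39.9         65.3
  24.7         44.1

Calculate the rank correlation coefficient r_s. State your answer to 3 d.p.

Rank temp: 5, 3, 2, 6, 4, 1
Rank yield: 5, 4, 2, 6, 3, 1
d = rank(temp) − rank(yield): 0, -1, 0, 0, 1, 0; Σd² = 2
ρ = 1 − 6Σd² / [n(n²−1)] = 1 − 6×2 / (6×35) = 1 − 12/210 ≈ 0.943

0.943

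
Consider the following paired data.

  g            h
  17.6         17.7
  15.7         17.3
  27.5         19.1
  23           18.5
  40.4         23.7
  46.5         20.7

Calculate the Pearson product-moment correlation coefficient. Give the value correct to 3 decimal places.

0.843

n = 6, Σg = 170.7, Σh = 117, Σg² = 5635.91, Σh² = 2309.82, Σgh = 3453.91
nΣgh − ΣgΣh = 20723.46 − 19971.9 = 751.56
nΣg² − (Σg)² = 33815.46 − 29138.49 = 4676.97; nΣh² − (Σh)² = 13858.92 − 13689 = 169.92
r = 751.56 / √(4676.97 × 169.92) = 751.56 / 891.4655 ≈ 0.843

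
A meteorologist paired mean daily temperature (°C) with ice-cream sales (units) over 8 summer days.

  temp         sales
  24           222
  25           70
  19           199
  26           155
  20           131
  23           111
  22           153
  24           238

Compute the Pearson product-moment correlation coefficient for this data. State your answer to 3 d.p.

n = 8, Σx = 183, Σy = 1279, Σx² = 4227, Σy² = 227345, Σxy = 29140
nΣxy − ΣxΣy = 233120 − 234057 = -937
nΣx² − (Σx)² = 33816 − 33489 = 327; nΣy² − (Σy)² = 1818760 − 1635841 = 182919
r = -937 / √(327 × 182919) = -937 / 7733.9843 ≈ -0.121

-0.121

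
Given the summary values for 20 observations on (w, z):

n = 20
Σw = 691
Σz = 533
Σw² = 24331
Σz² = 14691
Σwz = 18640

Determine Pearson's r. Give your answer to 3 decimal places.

r = (nΣwz − ΣwΣz) / √[(nΣw² − (Σw)²)(nΣz² − (Σz)²)]
Numerator: 20×18640 − 691×533 = 4497
Denominator: √[(486620 − 477481)(293820 − 284089)] = √[9139 × 9731] = 9430.3557
r = 4497 / 9430.3557 ≈ 0.477

0.477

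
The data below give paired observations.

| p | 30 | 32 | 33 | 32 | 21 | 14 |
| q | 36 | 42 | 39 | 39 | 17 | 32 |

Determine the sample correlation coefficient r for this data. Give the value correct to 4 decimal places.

0.6523

n = 6, Σp = 162, Σq = 205, Σp² = 4674, Σq² = 7415, Σpq = 5764
nΣpq − ΣpΣq = 34584 − 33210 = 1374
nΣp² − (Σp)² = 28044 − 26244 = 1800; nΣq² − (Σq)² = 44490 − 42025 = 2465
r = 1374 / √(1800 × 2465) = 1374 / 2106.4188 ≈ 0.6523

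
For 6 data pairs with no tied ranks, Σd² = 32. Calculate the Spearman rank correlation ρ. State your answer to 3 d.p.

0.086

ρ = 1 − 6Σd² / [n(n²−1)] = 1 − 6×32 / (6×35)
  = 1 − 192/210 = 1 − 0.9143 ≈ 0.086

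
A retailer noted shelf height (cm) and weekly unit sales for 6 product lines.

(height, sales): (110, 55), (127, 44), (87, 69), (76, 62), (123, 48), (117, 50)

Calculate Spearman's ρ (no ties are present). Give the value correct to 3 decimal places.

-0.943

Rank height: 3, 6, 2, 1, 5, 4
Rank sales: 4, 1, 6, 5, 2, 3
d = rank(height) − rank(sales): -1, 5, -4, -4, 3, 1; Σd² = 68
ρ = 1 − 6Σd² / [n(n²−1)] = 1 − 6×68 / (6×35) = 1 − 408/210 ≈ -0.943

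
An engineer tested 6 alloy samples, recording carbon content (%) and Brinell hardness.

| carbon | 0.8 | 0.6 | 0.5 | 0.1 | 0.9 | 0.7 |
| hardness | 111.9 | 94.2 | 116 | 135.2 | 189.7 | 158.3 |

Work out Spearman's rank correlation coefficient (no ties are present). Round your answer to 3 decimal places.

Rank carbon: 5, 3, 2, 1, 6, 4
Rank hardness: 2, 1, 3, 4, 6, 5
d = rank(carbon) − rank(hardness): 3, 2, -1, -3, 0, -1; Σd² = 24
ρ = 1 − 6Σd² / [n(n²−1)] = 1 − 6×24 / (6×35) = 1 − 144/210 ≈ 0.314

0.314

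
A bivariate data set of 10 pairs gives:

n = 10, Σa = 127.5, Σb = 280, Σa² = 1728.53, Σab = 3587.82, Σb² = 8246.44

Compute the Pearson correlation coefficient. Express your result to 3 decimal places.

0.087

r = (nΣab − ΣaΣb) / √[(nΣa² − (Σa)²)(nΣb² − (Σb)²)]
Numerator: 10×3587.82 − 127.5×280 = 178.2
Denominator: √[(17285.3 − 16256.25)(82464.4 − 78400)] = √[1029.05 × 4064.4] = 2045.1090
r = 178.2 / 2045.1090 ≈ 0.087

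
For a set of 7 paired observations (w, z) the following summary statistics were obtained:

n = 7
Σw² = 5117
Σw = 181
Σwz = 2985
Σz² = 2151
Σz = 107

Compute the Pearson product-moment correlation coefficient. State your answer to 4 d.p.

r = (nΣwz − ΣwΣz) / √[(nΣw² − (Σw)²)(nΣz² − (Σz)²)]
Numerator: 7×2985 − 181×107 = 1528
Denominator: √[(35819 − 32761)(15057 − 11449)] = √[3058 × 3608] = 3321.6357
r = 1528 / 3321.6357 ≈ 0.4600

0.4600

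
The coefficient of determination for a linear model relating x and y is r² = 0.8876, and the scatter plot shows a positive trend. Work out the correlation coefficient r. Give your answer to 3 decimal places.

|r| = √0.8876 = 0.942
The association is positive, so r = 0.942.

0.942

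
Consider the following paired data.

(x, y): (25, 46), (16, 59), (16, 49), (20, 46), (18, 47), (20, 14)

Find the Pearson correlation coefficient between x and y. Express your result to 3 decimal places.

-0.305

n = 6, Σx = 115, Σy = 261, Σx² = 2261, Σy² = 12519, Σxy = 4924
nΣxy − ΣxΣy = 29544 − 30015 = -471
nΣx² − (Σx)² = 13566 − 13225 = 341; nΣy² − (Σy)² = 75114 − 68121 = 6993
r = -471 / √(341 × 6993) = -471 / 1544.2192 ≈ -0.305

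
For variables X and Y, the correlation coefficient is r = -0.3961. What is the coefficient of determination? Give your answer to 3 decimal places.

r² = (-0.3961)² = 0.157

0.157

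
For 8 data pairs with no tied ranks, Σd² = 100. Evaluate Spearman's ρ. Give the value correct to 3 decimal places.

ρ = 1 − 6Σd² / [n(n²−1)] = 1 − 6×100 / (8×63)
  = 1 − 600/504 = 1 − 1.1905 ≈ -0.190

-0.190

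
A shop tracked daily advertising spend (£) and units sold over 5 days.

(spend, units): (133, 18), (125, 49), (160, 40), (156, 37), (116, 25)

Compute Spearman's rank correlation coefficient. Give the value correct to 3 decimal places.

0.200

Rank spend: 3, 2, 5, 4, 1
Rank units: 1, 5, 4, 3, 2
d = rank(spend) − rank(units): 2, -3, 1, 1, -1; Σd² = 16
ρ = 1 − 6Σd² / [n(n²−1)] = 1 − 6×16 / (5×24) = 1 − 96/120 ≈ 0.200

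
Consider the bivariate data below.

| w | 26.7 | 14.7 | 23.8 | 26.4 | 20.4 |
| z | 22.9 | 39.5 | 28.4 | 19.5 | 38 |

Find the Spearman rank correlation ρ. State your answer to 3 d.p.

-0.900

Rank w: 5, 1, 3, 4, 2
Rank z: 2, 5, 3, 1, 4
d = rank(w) − rank(z): 3, -4, 0, 3, -2; Σd² = 38
ρ = 1 − 6Σd² / [n(n²−1)] = 1 − 6×38 / (5×24) = 1 − 228/120 ≈ -0.900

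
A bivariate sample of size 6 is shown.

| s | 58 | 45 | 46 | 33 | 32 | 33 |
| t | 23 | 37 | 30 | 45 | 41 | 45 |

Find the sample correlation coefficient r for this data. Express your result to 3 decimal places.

n = 6, Σs = 247, Σt = 221, Σs² = 10707, Σt² = 8529, Σst = 8661
nΣst − ΣsΣt = 51966 − 54587 = -2621
nΣs² − (Σs)² = 64242 − 61009 = 3233; nΣt² − (Σt)² = 51174 − 48841 = 2333
r = -2621 / √(3233 × 2333) = -2621 / 2746.3774 ≈ -0.954

-0.954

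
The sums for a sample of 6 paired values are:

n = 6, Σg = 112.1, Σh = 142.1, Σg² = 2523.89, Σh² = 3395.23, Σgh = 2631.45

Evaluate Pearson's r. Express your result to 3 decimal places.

r = (nΣgh − ΣgΣh) / √[(nΣg² − (Σg)²)(nΣh² − (Σh)²)]
Numerator: 6×2631.45 − 112.1×142.1 = -140.71
Denominator: √[(15143.34 − 12566.41)(20371.38 − 20192.41)] = √[2576.93 × 178.97] = 679.1120
r = -140.71 / 679.1120 ≈ -0.207

-0.207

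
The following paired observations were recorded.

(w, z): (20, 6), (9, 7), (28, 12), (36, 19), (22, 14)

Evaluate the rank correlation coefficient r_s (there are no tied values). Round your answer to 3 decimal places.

0.800

Rank w: 2, 1, 4, 5, 3
Rank z: 1, 2, 3, 5, 4
d = rank(w) − rank(z): 1, -1, 1, 0, -1; Σd² = 4
ρ = 1 − 6Σd² / [n(n²−1)] = 1 − 6×4 / (5×24) = 1 − 24/120 ≈ 0.800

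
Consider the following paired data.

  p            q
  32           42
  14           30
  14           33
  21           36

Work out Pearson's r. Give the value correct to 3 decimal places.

0.970

n = 4, Σp = 81, Σq = 141, Σp² = 1857, Σq² = 5049, Σpq = 2982
nΣpq − ΣpΣq = 11928 − 11421 = 507
nΣp² − (Σp)² = 7428 − 6561 = 867; nΣq² − (Σq)² = 20196 − 19881 = 315
r = 507 / √(867 × 315) = 507 / 522.5945 ≈ 0.970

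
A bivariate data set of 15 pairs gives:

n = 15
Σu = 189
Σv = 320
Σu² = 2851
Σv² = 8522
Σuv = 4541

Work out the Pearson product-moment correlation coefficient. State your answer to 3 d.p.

r = (nΣuv − ΣuΣv) / √[(nΣu² − (Σu)²)(nΣv² − (Σv)²)]
Numerator: 15×4541 − 189×320 = 7635
Denominator: √[(42765 − 35721)(127830 − 102400)] = √[7044 × 25430] = 13383.9053
r = 7635 / 13383.9053 ≈ 0.570

0.570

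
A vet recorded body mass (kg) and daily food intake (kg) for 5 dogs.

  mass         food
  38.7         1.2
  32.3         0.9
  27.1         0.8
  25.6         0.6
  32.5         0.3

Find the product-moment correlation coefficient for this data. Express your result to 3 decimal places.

n = 5, Σx = 156.2, Σy = 3.8, Σx² = 4987, Σy² = 3.34, Σxy = 122.3
nΣxy − ΣxΣy = 611.5 − 593.56 = 17.94
nΣx² − (Σx)² = 24935 − 24398.44 = 536.56; nΣy² − (Σy)² = 16.7 − 14.44 = 2.26
r = 17.94 / √(536.56 × 2.26) = 17.94 / 34.8228 ≈ 0.515

0.515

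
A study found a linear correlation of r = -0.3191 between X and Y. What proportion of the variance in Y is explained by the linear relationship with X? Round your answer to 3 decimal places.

r² = (-0.3191)² = 0.102

0.102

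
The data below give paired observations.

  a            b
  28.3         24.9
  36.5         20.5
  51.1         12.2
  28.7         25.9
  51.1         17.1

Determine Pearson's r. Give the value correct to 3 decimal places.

n = 5, Σa = 195.7, Σb = 100.6, Σa² = 8179.25, Σb² = 2152.32, Σab = 3693.48
nΣab − ΣaΣb = 18467.4 − 19687.42 = -1220.02
nΣa² − (Σa)² = 40896.25 − 38298.49 = 2597.76; nΣb² − (Σb)² = 10761.6 − 10120.36 = 641.24
r = -1220.02 / √(2597.76 × 641.24) = -1220.02 / 1290.6540 ≈ -0.945

-0.945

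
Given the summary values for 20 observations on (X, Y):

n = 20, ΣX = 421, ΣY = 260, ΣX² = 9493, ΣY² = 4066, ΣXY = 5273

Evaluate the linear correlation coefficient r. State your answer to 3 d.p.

-0.304

r = (nΣXY − ΣXΣY) / √[(nΣX² − (ΣX)²)(nΣY² − (ΣY)²)]
Numerator: 20×5273 − 421×260 = -4000
Denominator: √[(189860 − 177241)(81320 − 67600)] = √[12619 × 13720] = 13157.9892
r = -4000 / 13157.9892 ≈ -0.304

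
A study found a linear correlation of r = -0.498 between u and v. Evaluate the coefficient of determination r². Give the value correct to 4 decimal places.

0.2480

r² = (-0.498)² = 0.2480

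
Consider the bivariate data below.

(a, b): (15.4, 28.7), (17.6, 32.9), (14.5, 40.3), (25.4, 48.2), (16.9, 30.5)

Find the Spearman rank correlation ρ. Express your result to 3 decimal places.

0.400

Rank a: 2, 4, 1, 5, 3
Rank b: 1, 3, 4, 5, 2
d = rank(a) − rank(b): 1, 1, -3, 0, 1; Σd² = 12
ρ = 1 − 6Σd² / [n(n²−1)] = 1 − 6×12 / (5×24) = 1 − 72/120 ≈ 0.400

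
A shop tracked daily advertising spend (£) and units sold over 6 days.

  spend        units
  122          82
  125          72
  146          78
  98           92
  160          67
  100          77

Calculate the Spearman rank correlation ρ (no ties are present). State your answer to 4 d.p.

-0.7143

Rank spend: 3, 4, 5, 1, 6, 2
Rank units: 5, 2, 4, 6, 1, 3
d = rank(spend) − rank(units): -2, 2, 1, -5, 5, -1; Σd² = 60
ρ = 1 − 6Σd² / [n(n²−1)] = 1 − 6×60 / (6×35) = 1 − 360/210 ≈ -0.7143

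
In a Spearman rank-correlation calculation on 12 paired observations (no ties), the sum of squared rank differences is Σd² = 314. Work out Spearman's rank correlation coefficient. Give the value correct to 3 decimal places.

ρ = 1 − 6Σd² / [n(n²−1)] = 1 − 6×314 / (12×143)
  = 1 − 1884/1716 = 1 − 1.0979 ≈ -0.098

-0.098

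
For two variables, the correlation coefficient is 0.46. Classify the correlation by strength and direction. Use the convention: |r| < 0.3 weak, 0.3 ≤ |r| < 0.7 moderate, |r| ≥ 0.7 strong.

moderate positive

r = 0.46 > 0 so the relationship is positive.
|r| = 0.46, which falls in the moderate range.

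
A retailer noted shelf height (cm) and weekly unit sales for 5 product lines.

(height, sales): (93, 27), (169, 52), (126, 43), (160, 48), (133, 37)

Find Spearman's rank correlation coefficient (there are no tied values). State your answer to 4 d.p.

0.9000

Rank height: 1, 5, 2, 4, 3
Rank sales: 1, 5, 3, 4, 2
d = rank(height) − rank(sales): 0, 0, -1, 0, 1; Σd² = 2
ρ = 1 − 6Σd² / [n(n²−1)] = 1 − 6×2 / (5×24) = 1 − 12/120 ≈ 0.9000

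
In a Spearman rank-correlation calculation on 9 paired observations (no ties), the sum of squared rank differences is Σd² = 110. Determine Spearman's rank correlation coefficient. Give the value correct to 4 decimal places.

0.0833

ρ = 1 − 6Σd² / [n(n²−1)] = 1 − 6×110 / (9×80)
  = 1 − 660/720 = 1 − 0.91667 ≈ 0.0833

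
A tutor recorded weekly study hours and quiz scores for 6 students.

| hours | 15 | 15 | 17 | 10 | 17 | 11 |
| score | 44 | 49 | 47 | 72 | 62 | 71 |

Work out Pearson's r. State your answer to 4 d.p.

n = 6, Σx = 85, Σy = 345, Σx² = 1249, Σy² = 20615, Σxy = 4749
nΣxy − ΣxΣy = 28494 − 29325 = -831
nΣx² − (Σx)² = 7494 − 7225 = 269; nΣy² − (Σy)² = 123690 − 119025 = 4665
r = -831 / √(269 × 4665) = -831 / 1120.2165 ≈ -0.7418

-0.7418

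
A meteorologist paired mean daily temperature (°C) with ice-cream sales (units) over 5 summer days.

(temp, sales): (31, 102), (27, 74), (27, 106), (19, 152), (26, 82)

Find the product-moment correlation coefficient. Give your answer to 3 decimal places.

n = 5, Σx = 130, Σy = 516, Σx² = 3456, Σy² = 56944, Σxy = 13042
nΣxy − ΣxΣy = 65210 − 67080 = -1870
nΣx² − (Σx)² = 17280 − 16900 = 380; nΣy² − (Σy)² = 284720 − 266256 = 18464
r = -1870 / √(380 × 18464) = -1870 / 2648.8337 ≈ -0.706

-0.706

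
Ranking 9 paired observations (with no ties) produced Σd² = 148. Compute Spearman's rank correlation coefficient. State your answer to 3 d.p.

ρ = 1 − 6Σd² / [n(n²−1)] = 1 − 6×148 / (9×80)
  = 1 − 888/720 = 1 − 1.2333 ≈ -0.233

-0.233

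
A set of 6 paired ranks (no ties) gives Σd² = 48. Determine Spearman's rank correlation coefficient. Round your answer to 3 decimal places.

-0.371

ρ = 1 − 6Σd² / [n(n²−1)] = 1 − 6×48 / (6×35)
  = 1 − 288/210 = 1 − 1.3714 ≈ -0.371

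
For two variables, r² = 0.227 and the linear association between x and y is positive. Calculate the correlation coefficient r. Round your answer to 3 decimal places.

0.476

|r| = √0.227 = 0.476
The association is positive, so r = 0.476.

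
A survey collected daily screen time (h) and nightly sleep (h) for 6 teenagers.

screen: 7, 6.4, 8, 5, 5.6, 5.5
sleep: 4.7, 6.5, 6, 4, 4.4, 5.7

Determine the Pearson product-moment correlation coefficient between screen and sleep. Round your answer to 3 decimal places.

n = 6, Σx = 37.5, Σy = 31.3, Σx² = 240.57, Σy² = 168.19, Σxy = 198.49
nΣxy − ΣxΣy = 1190.94 − 1173.75 = 17.19
nΣx² − (Σx)² = 1443.42 − 1406.25 = 37.17; nΣy² − (Σy)² = 1009.14 − 979.69 = 29.45
r = 17.19 / √(37.17 × 29.45) = 17.19 / 33.0856 ≈ 0.520

0.520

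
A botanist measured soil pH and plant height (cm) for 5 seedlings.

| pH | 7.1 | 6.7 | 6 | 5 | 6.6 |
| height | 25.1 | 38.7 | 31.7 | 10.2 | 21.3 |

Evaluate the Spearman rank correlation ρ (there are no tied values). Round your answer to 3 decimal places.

0.500

Rank pH: 5, 4, 2, 1, 3
Rank height: 3, 5, 4, 1, 2
d = rank(pH) − rank(height): 2, -1, -2, 0, 1; Σd² = 10
ρ = 1 − 6Σd² / [n(n²−1)] = 1 − 6×10 / (5×24) = 1 − 60/120 ≈ 0.500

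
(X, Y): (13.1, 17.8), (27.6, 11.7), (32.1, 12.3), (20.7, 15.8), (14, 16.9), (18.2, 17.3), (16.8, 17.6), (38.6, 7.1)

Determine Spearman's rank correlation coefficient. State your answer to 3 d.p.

-0.905

Rank X: 1, 6, 7, 5, 2, 4, 3, 8
Rank Y: 8, 2, 3, 4, 5, 6, 7, 1
d = rank(X) − rank(Y): -7, 4, 4, 1, -3, -2, -4, 7; Σd² = 160
ρ = 1 − 6Σd² / [n(n²−1)] = 1 − 6×160 / (8×63) = 1 − 960/504 ≈ -0.905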